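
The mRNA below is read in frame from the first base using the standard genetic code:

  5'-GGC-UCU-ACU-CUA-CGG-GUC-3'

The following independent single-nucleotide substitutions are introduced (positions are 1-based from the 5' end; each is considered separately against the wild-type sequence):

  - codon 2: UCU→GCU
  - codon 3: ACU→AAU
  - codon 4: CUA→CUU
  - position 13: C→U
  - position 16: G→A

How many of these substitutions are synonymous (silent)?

1

Codon 2: UCU (Ser) → GCU (Ala) — missense.
Codon 3: ACU (Thr) → AAU (Asn) — missense.
Codon 4: CUA (Leu) → CUU (Leu) — synonymous.
Codon 5: CGG (Arg) → UGG (Trp) — missense.
Codon 6: GUC (Val) → AUC (Ile) — missense.
Synonymous: 1 of 5.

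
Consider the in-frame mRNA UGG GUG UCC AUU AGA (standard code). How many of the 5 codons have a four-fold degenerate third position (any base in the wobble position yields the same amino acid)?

2

Codon 1 UGG (Trp): third position 1-fold.
Codon 2 GUG (Val): third position 4-fold.
Codon 3 UCC (Ser): third position 4-fold.
Codon 4 AUU (Ile): third position 3-fold.
Codon 5 AGA (Arg): third position 2-fold.
Four-fold degenerate third positions: 2.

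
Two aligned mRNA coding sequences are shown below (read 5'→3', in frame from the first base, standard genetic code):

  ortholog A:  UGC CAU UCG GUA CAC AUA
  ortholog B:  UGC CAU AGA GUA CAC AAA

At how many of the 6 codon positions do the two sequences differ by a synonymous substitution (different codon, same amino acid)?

Codon 1: UGC Cys / UGC Cys — identical.
Codon 2: CAU His / CAU His — identical.
Codon 3: UCG Ser / AGA Arg — nonsynonymous.
Codon 4: GUA Val / GUA Val — identical.
Codon 5: CAC His / CAC His — identical.
Codon 6: AUA Ile / AAA Lys — nonsynonymous.
Synonymous differences: 0.

0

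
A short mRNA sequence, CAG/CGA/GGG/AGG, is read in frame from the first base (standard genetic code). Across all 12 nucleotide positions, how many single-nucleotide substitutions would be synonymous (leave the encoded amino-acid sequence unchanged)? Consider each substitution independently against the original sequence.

Codon 1 (CAG, Gln): 1 synonymous substitution.
Codon 2 (CGA, Arg): 4 synonymous substitutions.
Codon 3 (GGG, Gly): 3 synonymous substitutions.
Codon 4 (AGG, Arg): 2 synonymous substitutions.
Total: 1 + 4 + 3 + 2 = 10.

10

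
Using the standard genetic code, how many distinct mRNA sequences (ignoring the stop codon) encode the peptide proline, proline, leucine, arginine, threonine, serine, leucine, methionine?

82944

Pro: 4 codons.
Pro: 4 codons.
Leu: 6 codons.
Arg: 6 codons.
Thr: 4 codons.
Ser: 6 codons.
Leu: 6 codons.
Met: 1 codon.
4 × 4 × 6 × 6 × 4 × 6 × 6 × 1 = 82944.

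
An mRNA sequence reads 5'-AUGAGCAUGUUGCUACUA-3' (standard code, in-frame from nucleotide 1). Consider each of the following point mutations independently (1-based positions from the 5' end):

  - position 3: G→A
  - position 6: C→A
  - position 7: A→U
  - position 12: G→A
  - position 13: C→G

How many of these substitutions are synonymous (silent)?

1

Codon 1: AUG (Met) → AUA (Ile) — missense.
Codon 2: AGC (Ser) → AGA (Arg) — missense.
Codon 3: AUG (Met) → UUG (Leu) — missense.
Codon 4: UUG (Leu) → UUA (Leu) — synonymous.
Codon 5: CUA (Leu) → GUA (Val) — missense.
Synonymous: 1 of 5.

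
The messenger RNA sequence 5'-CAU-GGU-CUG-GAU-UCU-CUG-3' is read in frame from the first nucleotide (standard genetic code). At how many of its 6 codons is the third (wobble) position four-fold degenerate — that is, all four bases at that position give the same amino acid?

4

Codon 1 CAU (His): third position 2-fold.
Codon 2 GGU (Gly): third position 4-fold.
Codon 3 CUG (Leu): third position 4-fold.
Codon 4 GAU (Asp): third position 2-fold.
Codon 5 UCU (Ser): third position 4-fold.
Codon 6 CUG (Leu): third position 4-fold.
Four-fold degenerate third positions: 4.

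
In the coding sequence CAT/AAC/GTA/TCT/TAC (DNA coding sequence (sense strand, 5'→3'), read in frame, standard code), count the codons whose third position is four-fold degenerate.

Codon 1 CAT (His): third position 2-fold.
Codon 2 AAC (Asn): third position 2-fold.
Codon 3 GTA (Val): third position 4-fold.
Codon 4 TCT (Ser): third position 4-fold.
Codon 5 TAC (Tyr): third position 2-fold.
Four-fold degenerate third positions: 2.

2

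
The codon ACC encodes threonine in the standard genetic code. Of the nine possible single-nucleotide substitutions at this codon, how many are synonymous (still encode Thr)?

3

Position 1: none → 0 synonymous.
Position 2: none → 0 synonymous.
Position 3: ACU, ACA, ACG → 3 synonymous.
Total: 0 + 0 + 3 = 3.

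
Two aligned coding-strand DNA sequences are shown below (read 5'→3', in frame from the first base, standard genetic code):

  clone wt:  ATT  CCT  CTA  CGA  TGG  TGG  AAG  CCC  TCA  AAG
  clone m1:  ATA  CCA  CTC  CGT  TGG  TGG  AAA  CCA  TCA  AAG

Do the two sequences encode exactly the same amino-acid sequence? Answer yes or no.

Codon 1: ATT Ile / ATA Ile — synonymous.
Codon 2: CCT Pro / CCA Pro — synonymous.
Codon 3: CTA Leu / CTC Leu — synonymous.
Codon 4: CGA Arg / CGT Arg — synonymous.
Codon 5: TGG Trp / TGG Trp — identical.
Codon 6: TGG Trp / TGG Trp — identical.
Codon 7: AAG Lys / AAA Lys — synonymous.
Codon 8: CCC Pro / CCA Pro — synonymous.
Codon 9: TCA Ser / TCA Ser — identical.
Codon 10: AAG Lys / AAG Lys — identical.
Nonsynonymous differences: 0 → same protein.

yes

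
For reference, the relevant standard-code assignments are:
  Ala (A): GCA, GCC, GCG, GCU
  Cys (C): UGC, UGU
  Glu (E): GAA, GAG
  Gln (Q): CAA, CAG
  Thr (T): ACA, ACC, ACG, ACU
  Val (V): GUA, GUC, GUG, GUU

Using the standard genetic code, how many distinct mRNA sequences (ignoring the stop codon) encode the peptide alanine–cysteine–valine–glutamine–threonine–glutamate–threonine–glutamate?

4096

Ala: 4 codons.
Cys: 2 codons.
Val: 4 codons.
Gln: 2 codons.
Thr: 4 codons.
Glu: 2 codons.
Thr: 4 codons.
Glu: 2 codons.
4 × 2 × 4 × 2 × 4 × 2 × 4 × 2 = 4096.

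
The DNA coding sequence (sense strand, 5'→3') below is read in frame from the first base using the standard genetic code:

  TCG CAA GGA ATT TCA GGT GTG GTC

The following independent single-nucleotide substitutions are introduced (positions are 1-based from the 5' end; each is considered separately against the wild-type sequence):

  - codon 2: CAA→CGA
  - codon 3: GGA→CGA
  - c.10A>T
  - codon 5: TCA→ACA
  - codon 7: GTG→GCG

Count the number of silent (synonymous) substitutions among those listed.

0

Codon 2: CAA (Gln) → CGA (Arg) — missense.
Codon 3: GGA (Gly) → CGA (Arg) — missense.
Codon 4: ATT (Ile) → TTT (Phe) — missense.
Codon 5: TCA (Ser) → ACA (Thr) — missense.
Codon 7: GTG (Val) → GCG (Ala) — missense.
Synonymous: 0 of 5.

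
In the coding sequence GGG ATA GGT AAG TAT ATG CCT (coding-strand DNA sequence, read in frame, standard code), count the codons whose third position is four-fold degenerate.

3

Codon 1 GGG (Gly): third position 4-fold.
Codon 2 ATA (Ile): third position 3-fold.
Codon 3 GGT (Gly): third position 4-fold.
Codon 4 AAG (Lys): third position 2-fold.
Codon 5 TAT (Tyr): third position 2-fold.
Codon 6 ATG (Met): third position 1-fold.
Codon 7 CCT (Pro): third position 4-fold.
Four-fold degenerate third positions: 3.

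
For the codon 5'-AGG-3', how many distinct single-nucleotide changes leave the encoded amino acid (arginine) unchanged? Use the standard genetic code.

Position 1: CGG → 1 synonymous.
Position 2: none → 0 synonymous.
Position 3: AGA → 1 synonymous.
Total: 1 + 0 + 1 = 2.

2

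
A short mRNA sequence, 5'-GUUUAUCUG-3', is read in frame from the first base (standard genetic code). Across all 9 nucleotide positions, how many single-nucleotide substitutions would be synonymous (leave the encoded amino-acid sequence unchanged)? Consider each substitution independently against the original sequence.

8

Codon 1 (GUU, Val): 3 synonymous substitutions.
Codon 2 (UAU, Tyr): 1 synonymous substitution.
Codon 3 (CUG, Leu): 4 synonymous substitutions.
Total: 3 + 1 + 4 = 8.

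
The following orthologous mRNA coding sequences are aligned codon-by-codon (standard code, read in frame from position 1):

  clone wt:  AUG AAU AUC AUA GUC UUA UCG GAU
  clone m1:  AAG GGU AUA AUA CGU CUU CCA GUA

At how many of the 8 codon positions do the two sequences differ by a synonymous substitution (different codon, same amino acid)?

Codon 1: AUG Met / AAG Lys — nonsynonymous.
Codon 2: AAU Asn / GGU Gly — nonsynonymous.
Codon 3: AUC Ile / AUA Ile — synonymous.
Codon 4: AUA Ile / AUA Ile — identical.
Codon 5: GUC Val / CGU Arg — nonsynonymous.
Codon 6: UUA Leu / CUU Leu — synonymous.
Codon 7: UCG Ser / CCA Pro — nonsynonymous.
Codon 8: GAU Asp / GUA Val — nonsynonymous.
Synonymous differences: 2.

2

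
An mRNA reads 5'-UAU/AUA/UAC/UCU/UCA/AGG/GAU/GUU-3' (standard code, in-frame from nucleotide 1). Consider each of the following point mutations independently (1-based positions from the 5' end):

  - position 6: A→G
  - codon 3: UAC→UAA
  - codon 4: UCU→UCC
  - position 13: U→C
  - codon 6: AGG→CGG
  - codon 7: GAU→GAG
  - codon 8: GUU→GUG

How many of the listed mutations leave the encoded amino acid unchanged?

Codon 2: AUA (Ile) → AUG (Met) — missense.
Codon 3: UAC (Tyr) → UAA (Stop) — nonsense.
Codon 4: UCU (Ser) → UCC (Ser) — synonymous.
Codon 5: UCA (Ser) → CCA (Pro) — missense.
Codon 6: AGG (Arg) → CGG (Arg) — synonymous.
Codon 7: GAU (Asp) → GAG (Glu) — missense.
Codon 8: GUU (Val) → GUG (Val) — synonymous.
Synonymous: 3 of 7.

3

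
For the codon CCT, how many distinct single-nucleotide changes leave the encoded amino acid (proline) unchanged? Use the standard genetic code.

Position 1: none → 0 synonymous.
Position 2: none → 0 synonymous.
Position 3: CCC, CCA, CCG → 3 synonymous.
Total: 0 + 0 + 3 = 3.

3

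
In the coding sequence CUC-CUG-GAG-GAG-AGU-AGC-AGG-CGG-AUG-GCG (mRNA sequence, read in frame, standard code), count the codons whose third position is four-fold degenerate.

4

Codon 1 CUC (Leu): third position 4-fold.
Codon 2 CUG (Leu): third position 4-fold.
Codon 3 GAG (Glu): third position 2-fold.
Codon 4 GAG (Glu): third position 2-fold.
Codon 5 AGU (Ser): third position 2-fold.
Codon 6 AGC (Ser): third position 2-fold.
Codon 7 AGG (Arg): third position 2-fold.
Codon 8 CGG (Arg): third position 4-fold.
Codon 9 AUG (Met): third position 1-fold.
Codon 10 GCG (Ala): third position 4-fold.
Four-fold degenerate third positions: 4.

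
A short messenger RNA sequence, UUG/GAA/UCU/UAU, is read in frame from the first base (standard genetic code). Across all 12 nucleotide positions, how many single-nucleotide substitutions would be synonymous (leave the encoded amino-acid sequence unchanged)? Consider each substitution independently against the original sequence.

Codon 1 (UUG, Leu): 2 synonymous substitutions.
Codon 2 (GAA, Glu): 1 synonymous substitution.
Codon 3 (UCU, Ser): 3 synonymous substitutions.
Codon 4 (UAU, Tyr): 1 synonymous substitution.
Total: 2 + 1 + 3 + 1 = 7.

7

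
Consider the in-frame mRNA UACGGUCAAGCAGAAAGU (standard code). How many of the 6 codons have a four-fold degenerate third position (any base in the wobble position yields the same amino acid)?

Codon 1 UAC (Tyr): third position 2-fold.
Codon 2 GGU (Gly): third position 4-fold.
Codon 3 CAA (Gln): third position 2-fold.
Codon 4 GCA (Ala): third position 4-fold.
Codon 5 GAA (Glu): third position 2-fold.
Codon 6 AGU (Ser): third position 2-fold.
Four-fold degenerate third positions: 2.

2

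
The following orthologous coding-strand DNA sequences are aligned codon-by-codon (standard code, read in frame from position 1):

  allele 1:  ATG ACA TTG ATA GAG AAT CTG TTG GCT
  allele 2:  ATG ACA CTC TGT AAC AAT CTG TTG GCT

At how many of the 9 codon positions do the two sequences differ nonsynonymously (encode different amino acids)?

2

Codon 1: ATG Met / ATG Met — identical.
Codon 2: ACA Thr / ACA Thr — identical.
Codon 3: TTG Leu / CTC Leu — synonymous.
Codon 4: ATA Ile / TGT Cys — nonsynonymous.
Codon 5: GAG Glu / AAC Asn — nonsynonymous.
Codon 6: AAT Asn / AAT Asn — identical.
Codon 7: CTG Leu / CTG Leu — identical.
Codon 8: TTG Leu / TTG Leu — identical.
Codon 9: GCT Ala / GCT Ala — identical.
Nonsynonymous differences: 2.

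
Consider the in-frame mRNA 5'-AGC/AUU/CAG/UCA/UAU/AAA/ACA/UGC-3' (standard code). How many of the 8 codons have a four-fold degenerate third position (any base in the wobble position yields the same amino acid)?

2

Codon 1 AGC (Ser): third position 2-fold.
Codon 2 AUU (Ile): third position 3-fold.
Codon 3 CAG (Gln): third position 2-fold.
Codon 4 UCA (Ser): third position 4-fold.
Codon 5 UAU (Tyr): third position 2-fold.
Codon 6 AAA (Lys): third position 2-fold.
Codon 7 ACA (Thr): third position 4-fold.
Codon 8 UGC (Cys): third position 2-fold.
Four-fold degenerate third positions: 2.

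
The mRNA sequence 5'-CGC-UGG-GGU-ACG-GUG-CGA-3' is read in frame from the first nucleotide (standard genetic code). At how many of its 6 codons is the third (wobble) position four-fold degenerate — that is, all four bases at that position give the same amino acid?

5

Codon 1 CGC (Arg): third position 4-fold.
Codon 2 UGG (Trp): third position 1-fold.
Codon 3 GGU (Gly): third position 4-fold.
Codon 4 ACG (Thr): third position 4-fold.
Codon 5 GUG (Val): third position 4-fold.
Codon 6 CGA (Arg): third position 4-fold.
Four-fold degenerate third positions: 5.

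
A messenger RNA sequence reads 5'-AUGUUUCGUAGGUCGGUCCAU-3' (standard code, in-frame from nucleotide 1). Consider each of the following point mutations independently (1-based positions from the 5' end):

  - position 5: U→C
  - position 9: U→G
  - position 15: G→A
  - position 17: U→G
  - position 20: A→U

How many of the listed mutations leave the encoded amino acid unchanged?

2

Codon 2: UUU (Phe) → UCU (Ser) — missense.
Codon 3: CGU (Arg) → CGG (Arg) — synonymous.
Codon 5: UCG (Ser) → UCA (Ser) — synonymous.
Codon 6: GUC (Val) → GGC (Gly) — missense.
Codon 7: CAU (His) → CUU (Leu) — missense.
Synonymous: 2 of 5.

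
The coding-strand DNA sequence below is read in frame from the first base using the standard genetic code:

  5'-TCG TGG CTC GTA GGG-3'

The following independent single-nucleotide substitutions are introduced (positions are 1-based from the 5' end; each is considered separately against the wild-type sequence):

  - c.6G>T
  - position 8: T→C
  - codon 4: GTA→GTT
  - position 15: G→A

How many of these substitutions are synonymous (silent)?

Codon 2: TGG (Trp) → TGT (Cys) — missense.
Codon 3: CTC (Leu) → CCC (Pro) — missense.
Codon 4: GTA (Val) → GTT (Val) — synonymous.
Codon 5: GGG (Gly) → GGA (Gly) — synonymous.
Synonymous: 2 of 4.

2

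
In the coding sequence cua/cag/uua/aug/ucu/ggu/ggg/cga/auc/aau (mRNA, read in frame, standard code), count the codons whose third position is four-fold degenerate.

Codon 1 CUA (Leu): third position 4-fold.
Codon 2 CAG (Gln): third position 2-fold.
Codon 3 UUA (Leu): third position 2-fold.
Codon 4 AUG (Met): third position 1-fold.
Codon 5 UCU (Ser): third position 4-fold.
Codon 6 GGU (Gly): third position 4-fold.
Codon 7 GGG (Gly): third position 4-fold.
Codon 8 CGA (Arg): third position 4-fold.
Codon 9 AUC (Ile): third position 3-fold.
Codon 10 AAU (Asn): third position 2-fold.
Four-fold degenerate third positions: 5.

5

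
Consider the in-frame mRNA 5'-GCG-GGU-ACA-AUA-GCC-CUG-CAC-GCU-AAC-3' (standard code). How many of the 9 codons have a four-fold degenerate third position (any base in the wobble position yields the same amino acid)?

Codon 1 GCG (Ala): third position 4-fold.
Codon 2 GGU (Gly): third position 4-fold.
Codon 3 ACA (Thr): third position 4-fold.
Codon 4 AUA (Ile): third position 3-fold.
Codon 5 GCC (Ala): third position 4-fold.
Codon 6 CUG (Leu): third position 4-fold.
Codon 7 CAC (His): third position 2-fold.
Codon 8 GCU (Ala): third position 4-fold.
Codon 9 AAC (Asn): third position 2-fold.
Four-fold degenerate third positions: 6.

6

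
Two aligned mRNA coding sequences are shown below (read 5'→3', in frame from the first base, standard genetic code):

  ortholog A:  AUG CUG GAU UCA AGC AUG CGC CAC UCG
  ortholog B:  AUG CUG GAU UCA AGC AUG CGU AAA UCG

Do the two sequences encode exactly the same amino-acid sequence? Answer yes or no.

Codon 1: AUG Met / AUG Met — identical.
Codon 2: CUG Leu / CUG Leu — identical.
Codon 3: GAU Asp / GAU Asp — identical.
Codon 4: UCA Ser / UCA Ser — identical.
Codon 5: AGC Ser / AGC Ser — identical.
Codon 6: AUG Met / AUG Met — identical.
Codon 7: CGC Arg / CGU Arg — synonymous.
Codon 8: CAC His / AAA Lys — nonsynonymous.
Codon 9: UCG Ser / UCG Ser — identical.
Nonsynonymous differences: 1 → different protein.

no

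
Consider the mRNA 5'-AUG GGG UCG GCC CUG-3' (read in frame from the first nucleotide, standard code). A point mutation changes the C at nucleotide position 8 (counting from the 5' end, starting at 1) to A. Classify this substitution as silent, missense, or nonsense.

nonsense

Position 8 falls in codon 3: UCG → Ser.
After the substitution the codon is UAG → Stop.
The new codon is a stop codon, so this is a nonsense mutation.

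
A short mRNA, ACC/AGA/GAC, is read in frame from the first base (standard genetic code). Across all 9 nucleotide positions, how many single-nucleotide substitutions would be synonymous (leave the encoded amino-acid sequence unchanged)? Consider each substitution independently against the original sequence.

Codon 1 (ACC, Thr): 3 synonymous substitutions.
Codon 2 (AGA, Arg): 2 synonymous substitutions.
Codon 3 (GAC, Asp): 1 synonymous substitution.
Total: 3 + 2 + 1 = 6.

6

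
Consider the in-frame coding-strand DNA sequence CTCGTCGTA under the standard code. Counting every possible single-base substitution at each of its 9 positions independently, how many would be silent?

9

Codon 1 (CTC, Leu): 3 synonymous substitutions.
Codon 2 (GTC, Val): 3 synonymous substitutions.
Codon 3 (GTA, Val): 3 synonymous substitutions.
Total: 3 + 3 + 3 = 9.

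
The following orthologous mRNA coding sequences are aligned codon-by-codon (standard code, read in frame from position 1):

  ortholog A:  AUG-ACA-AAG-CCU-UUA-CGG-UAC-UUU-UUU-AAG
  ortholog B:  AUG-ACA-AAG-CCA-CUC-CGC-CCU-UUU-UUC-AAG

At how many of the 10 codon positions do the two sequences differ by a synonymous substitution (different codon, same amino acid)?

Codon 1: AUG Met / AUG Met — identical.
Codon 2: ACA Thr / ACA Thr — identical.
Codon 3: AAG Lys / AAG Lys — identical.
Codon 4: CCU Pro / CCA Pro — synonymous.
Codon 5: UUA Leu / CUC Leu — synonymous.
Codon 6: CGG Arg / CGC Arg — synonymous.
Codon 7: UAC Tyr / CCU Pro — nonsynonymous.
Codon 8: UUU Phe / UUU Phe — identical.
Codon 9: UUU Phe / UUC Phe — synonymous.
Codon 10: AAG Lys / AAG Lys — identical.
Synonymous differences: 4.

4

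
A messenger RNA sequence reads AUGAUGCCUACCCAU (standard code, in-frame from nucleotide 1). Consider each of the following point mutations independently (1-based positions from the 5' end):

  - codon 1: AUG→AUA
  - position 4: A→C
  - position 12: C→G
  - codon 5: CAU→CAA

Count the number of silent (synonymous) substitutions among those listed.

1

Codon 1: AUG (Met) → AUA (Ile) — missense.
Codon 2: AUG (Met) → CUG (Leu) — missense.
Codon 4: ACC (Thr) → ACG (Thr) — synonymous.
Codon 5: CAU (His) → CAA (Gln) — missense.
Synonymous: 1 of 4.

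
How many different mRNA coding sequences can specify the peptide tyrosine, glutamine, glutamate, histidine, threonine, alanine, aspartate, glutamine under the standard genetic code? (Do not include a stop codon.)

Tyr: 2 codons.
Gln: 2 codons.
Glu: 2 codons.
His: 2 codons.
Thr: 4 codons.
Ala: 4 codons.
Asp: 2 codons.
Gln: 2 codons.
2 × 2 × 2 × 2 × 4 × 4 × 2 × 2 = 1024.

1024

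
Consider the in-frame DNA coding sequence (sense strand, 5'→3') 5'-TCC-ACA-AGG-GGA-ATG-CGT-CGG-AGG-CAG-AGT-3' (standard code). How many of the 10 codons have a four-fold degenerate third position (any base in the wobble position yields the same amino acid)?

5

Codon 1 TCC (Ser): third position 4-fold.
Codon 2 ACA (Thr): third position 4-fold.
Codon 3 AGG (Arg): third position 2-fold.
Codon 4 GGA (Gly): third position 4-fold.
Codon 5 ATG (Met): third position 1-fold.
Codon 6 CGT (Arg): third position 4-fold.
Codon 7 CGG (Arg): third position 4-fold.
Codon 8 AGG (Arg): third position 2-fold.
Codon 9 CAG (Gln): third position 2-fold.
Codon 10 AGT (Ser): third position 2-fold.
Four-fold degenerate third positions: 5.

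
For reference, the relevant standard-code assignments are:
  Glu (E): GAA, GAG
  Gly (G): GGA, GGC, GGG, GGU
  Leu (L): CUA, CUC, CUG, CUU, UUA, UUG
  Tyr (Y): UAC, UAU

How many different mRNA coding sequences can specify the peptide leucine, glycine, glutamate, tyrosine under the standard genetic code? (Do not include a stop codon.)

96

Leu: 6 codons.
Gly: 4 codons.
Glu: 2 codons.
Tyr: 2 codons.
6 × 4 × 2 × 2 = 96.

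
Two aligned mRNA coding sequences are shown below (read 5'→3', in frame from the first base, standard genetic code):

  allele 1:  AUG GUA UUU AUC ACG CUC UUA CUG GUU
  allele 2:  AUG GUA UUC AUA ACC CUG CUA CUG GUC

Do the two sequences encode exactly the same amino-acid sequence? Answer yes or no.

yes

Codon 1: AUG Met / AUG Met — identical.
Codon 2: GUA Val / GUA Val — identical.
Codon 3: UUU Phe / UUC Phe — synonymous.
Codon 4: AUC Ile / AUA Ile — synonymous.
Codon 5: ACG Thr / ACC Thr — synonymous.
Codon 6: CUC Leu / CUG Leu — synonymous.
Codon 7: UUA Leu / CUA Leu — synonymous.
Codon 8: CUG Leu / CUG Leu — identical.
Codon 9: GUU Val / GUC Val — synonymous.
Nonsynonymous differences: 0 → same protein.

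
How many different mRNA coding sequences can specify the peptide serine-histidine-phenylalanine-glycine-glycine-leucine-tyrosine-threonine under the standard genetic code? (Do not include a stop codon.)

18432

Ser: 6 codons.
His: 2 codons.
Phe: 2 codons.
Gly: 4 codons.
Gly: 4 codons.
Leu: 6 codons.
Tyr: 2 codons.
Thr: 4 codons.
6 × 2 × 2 × 4 × 4 × 6 × 2 × 4 = 18432.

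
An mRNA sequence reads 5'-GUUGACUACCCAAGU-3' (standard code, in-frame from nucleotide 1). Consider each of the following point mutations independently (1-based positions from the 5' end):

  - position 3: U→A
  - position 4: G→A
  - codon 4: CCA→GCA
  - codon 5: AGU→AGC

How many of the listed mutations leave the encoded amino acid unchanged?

2

Codon 1: GUU (Val) → GUA (Val) — synonymous.
Codon 2: GAC (Asp) → AAC (Asn) — missense.
Codon 4: CCA (Pro) → GCA (Ala) — missense.
Codon 5: AGU (Ser) → AGC (Ser) — synonymous.
Synonymous: 2 of 4.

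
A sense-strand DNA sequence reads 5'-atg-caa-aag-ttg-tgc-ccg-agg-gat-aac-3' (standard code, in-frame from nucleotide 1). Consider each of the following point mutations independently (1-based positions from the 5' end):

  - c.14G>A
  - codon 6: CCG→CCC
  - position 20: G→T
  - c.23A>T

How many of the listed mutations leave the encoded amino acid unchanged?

1

Codon 5: TGC (Cys) → TAC (Tyr) — missense.
Codon 6: CCG (Pro) → CCC (Pro) — synonymous.
Codon 7: AGG (Arg) → ATG (Met) — missense.
Codon 8: GAT (Asp) → GTT (Val) — missense.
Synonymous: 1 of 4.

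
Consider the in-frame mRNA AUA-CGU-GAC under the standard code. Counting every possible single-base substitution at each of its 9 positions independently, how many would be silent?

Codon 1 (AUA, Ile): 2 synonymous substitutions.
Codon 2 (CGU, Arg): 3 synonymous substitutions.
Codon 3 (GAC, Asp): 1 synonymous substitution.
Total: 2 + 3 + 1 = 6.

6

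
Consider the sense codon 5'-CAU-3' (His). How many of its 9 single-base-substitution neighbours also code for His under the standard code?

Position 1: none → 0 synonymous.
Position 2: none → 0 synonymous.
Position 3: CAC → 1 synonymous.
Total: 0 + 0 + 1 = 1.

1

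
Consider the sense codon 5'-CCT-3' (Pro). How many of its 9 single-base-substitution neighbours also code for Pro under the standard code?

Position 1: none → 0 synonymous.
Position 2: none → 0 synonymous.
Position 3: CCC, CCA, CCG → 3 synonymous.
Total: 0 + 0 + 3 = 3.

3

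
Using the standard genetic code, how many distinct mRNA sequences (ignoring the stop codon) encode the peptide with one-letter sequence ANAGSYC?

3072

Ala: 4 codons.
Asn: 2 codons.
Ala: 4 codons.
Gly: 4 codons.
Ser: 6 codons.
Tyr: 2 codons.
Cys: 2 codons.
4 × 2 × 4 × 4 × 6 × 2 × 2 = 3072.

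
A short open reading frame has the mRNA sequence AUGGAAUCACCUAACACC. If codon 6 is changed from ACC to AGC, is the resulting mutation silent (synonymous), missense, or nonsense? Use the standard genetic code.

missense

Position 17 falls in codon 6: ACC → Thr.
After the substitution the codon is AGC → Ser.
Thr ≠ Ser, so this is a missense mutation.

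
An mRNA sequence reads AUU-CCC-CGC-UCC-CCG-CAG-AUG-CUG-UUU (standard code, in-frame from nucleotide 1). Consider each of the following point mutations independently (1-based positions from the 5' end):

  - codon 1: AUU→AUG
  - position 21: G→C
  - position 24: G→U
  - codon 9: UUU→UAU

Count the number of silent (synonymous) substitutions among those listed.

1

Codon 1: AUU (Ile) → AUG (Met) — missense.
Codon 7: AUG (Met) → AUC (Ile) — missense.
Codon 8: CUG (Leu) → CUU (Leu) — synonymous.
Codon 9: UUU (Phe) → UAU (Tyr) — missense.
Synonymous: 1 of 4.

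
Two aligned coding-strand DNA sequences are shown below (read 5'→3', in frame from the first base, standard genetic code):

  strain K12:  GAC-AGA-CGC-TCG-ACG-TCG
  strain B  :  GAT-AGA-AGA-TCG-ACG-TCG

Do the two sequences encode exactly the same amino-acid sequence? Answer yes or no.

yes

Codon 1: GAC Asp / GAT Asp — synonymous.
Codon 2: AGA Arg / AGA Arg — identical.
Codon 3: CGC Arg / AGA Arg — synonymous.
Codon 4: TCG Ser / TCG Ser — identical.
Codon 5: ACG Thr / ACG Thr — identical.
Codon 6: TCG Ser / TCG Ser — identical.
Nonsynonymous differences: 0 → same protein.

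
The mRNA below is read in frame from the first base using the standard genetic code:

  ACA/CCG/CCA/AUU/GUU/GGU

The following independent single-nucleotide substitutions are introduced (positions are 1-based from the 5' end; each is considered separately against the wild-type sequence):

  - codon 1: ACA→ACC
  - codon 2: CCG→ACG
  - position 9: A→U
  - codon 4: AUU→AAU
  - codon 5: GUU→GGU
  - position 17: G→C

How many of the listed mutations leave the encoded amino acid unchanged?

Codon 1: ACA (Thr) → ACC (Thr) — synonymous.
Codon 2: CCG (Pro) → ACG (Thr) — missense.
Codon 3: CCA (Pro) → CCU (Pro) — synonymous.
Codon 4: AUU (Ile) → AAU (Asn) — missense.
Codon 5: GUU (Val) → GGU (Gly) — missense.
Codon 6: GGU (Gly) → GCU (Ala) — missense.
Synonymous: 2 of 6.

2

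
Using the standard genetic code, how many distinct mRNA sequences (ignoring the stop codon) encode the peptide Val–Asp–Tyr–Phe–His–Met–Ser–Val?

Val: 4 codons.
Asp: 2 codons.
Tyr: 2 codons.
Phe: 2 codons.
His: 2 codons.
Met: 1 codon.
Ser: 6 codons.
Val: 4 codons.
4 × 2 × 2 × 2 × 2 × 1 × 6 × 4 = 1536.

1536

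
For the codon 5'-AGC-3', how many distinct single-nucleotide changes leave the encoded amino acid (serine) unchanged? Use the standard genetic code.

1

Position 1: none → 0 synonymous.
Position 2: none → 0 synonymous.
Position 3: AGU → 1 synonymous.
Total: 0 + 0 + 1 = 1.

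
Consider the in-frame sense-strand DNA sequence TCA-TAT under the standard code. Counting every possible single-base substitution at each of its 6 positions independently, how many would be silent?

4

Codon 1 (TCA, Ser): 3 synonymous substitutions.
Codon 2 (TAT, Tyr): 1 synonymous substitution.
Total: 3 + 1 = 4.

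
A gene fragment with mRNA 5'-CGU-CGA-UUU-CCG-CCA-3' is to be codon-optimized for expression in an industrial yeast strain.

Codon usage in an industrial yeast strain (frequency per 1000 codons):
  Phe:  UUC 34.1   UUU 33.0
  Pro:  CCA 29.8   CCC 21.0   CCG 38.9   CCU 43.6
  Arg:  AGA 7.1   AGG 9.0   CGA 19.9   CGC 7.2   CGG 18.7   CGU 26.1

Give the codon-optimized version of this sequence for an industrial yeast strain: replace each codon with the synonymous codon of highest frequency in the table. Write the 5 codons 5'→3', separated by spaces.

Codon 1 (Arg): best is CGU at 26.1.
Codon 2 (Arg): best is CGU at 26.1.
Codon 3 (Phe): best is UUC at 34.1.
Codon 4 (Pro): best is CCU at 43.6.
Codon 5 (Pro): best is CCU at 43.6.

CGU CGU UUC CCU CCU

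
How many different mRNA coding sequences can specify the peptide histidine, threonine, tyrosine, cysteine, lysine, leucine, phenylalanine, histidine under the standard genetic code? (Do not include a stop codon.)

1536

His: 2 codons.
Thr: 4 codons.
Tyr: 2 codons.
Cys: 2 codons.
Lys: 2 codons.
Leu: 6 codons.
Phe: 2 codons.
His: 2 codons.
2 × 4 × 2 × 2 × 2 × 6 × 2 × 2 = 1536.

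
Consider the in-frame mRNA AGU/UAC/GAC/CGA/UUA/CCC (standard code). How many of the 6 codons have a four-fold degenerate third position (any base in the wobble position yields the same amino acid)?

Codon 1 AGU (Ser): third position 2-fold.
Codon 2 UAC (Tyr): third position 2-fold.
Codon 3 GAC (Asp): third position 2-fold.
Codon 4 CGA (Arg): third position 4-fold.
Codon 5 UUA (Leu): third position 2-fold.
Codon 6 CCC (Pro): third position 4-fold.
Four-fold degenerate third positions: 2.

2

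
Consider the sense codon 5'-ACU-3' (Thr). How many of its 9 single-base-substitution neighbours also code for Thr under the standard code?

Position 1: none → 0 synonymous.
Position 2: none → 0 synonymous.
Position 3: ACC, ACA, ACG → 3 synonymous.
Total: 0 + 0 + 3 = 3.

3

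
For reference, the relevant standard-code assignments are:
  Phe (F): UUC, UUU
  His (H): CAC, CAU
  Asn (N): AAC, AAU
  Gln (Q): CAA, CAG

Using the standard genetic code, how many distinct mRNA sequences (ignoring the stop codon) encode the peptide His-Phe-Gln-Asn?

16

His: 2 codons.
Phe: 2 codons.
Gln: 2 codons.
Asn: 2 codons.
2 × 2 × 2 × 2 = 16.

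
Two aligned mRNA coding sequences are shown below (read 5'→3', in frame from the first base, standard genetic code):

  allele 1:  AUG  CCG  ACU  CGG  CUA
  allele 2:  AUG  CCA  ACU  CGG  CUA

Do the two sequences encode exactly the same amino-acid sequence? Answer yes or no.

Codon 1: AUG Met / AUG Met — identical.
Codon 2: CCG Pro / CCA Pro — synonymous.
Codon 3: ACU Thr / ACU Thr — identical.
Codon 4: CGG Arg / CGG Arg — identical.
Codon 5: CUA Leu / CUA Leu — identical.
Nonsynonymous differences: 0 → same protein.

yes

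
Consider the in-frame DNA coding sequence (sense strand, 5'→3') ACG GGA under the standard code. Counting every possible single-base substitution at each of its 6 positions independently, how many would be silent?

Codon 1 (ACG, Thr): 3 synonymous substitutions.
Codon 2 (GGA, Gly): 3 synonymous substitutions.
Total: 3 + 3 = 6.

6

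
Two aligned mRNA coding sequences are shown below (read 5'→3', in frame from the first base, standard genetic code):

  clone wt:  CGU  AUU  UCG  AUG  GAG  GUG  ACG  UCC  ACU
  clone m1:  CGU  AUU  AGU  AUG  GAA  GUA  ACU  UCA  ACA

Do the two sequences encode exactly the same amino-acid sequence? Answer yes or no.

yes

Codon 1: CGU Arg / CGU Arg — identical.
Codon 2: AUU Ile / AUU Ile — identical.
Codon 3: UCG Ser / AGU Ser — synonymous.
Codon 4: AUG Met / AUG Met — identical.
Codon 5: GAG Glu / GAA Glu — synonymous.
Codon 6: GUG Val / GUA Val — synonymous.
Codon 7: ACG Thr / ACU Thr — synonymous.
Codon 8: UCC Ser / UCA Ser — synonymous.
Codon 9: ACU Thr / ACA Thr — synonymous.
Nonsynonymous differences: 0 → same protein.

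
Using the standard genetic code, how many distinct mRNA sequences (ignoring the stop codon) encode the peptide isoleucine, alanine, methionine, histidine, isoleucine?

Ile: 3 codons.
Ala: 4 codons.
Met: 1 codon.
His: 2 codons.
Ile: 3 codons.
3 × 4 × 1 × 2 × 3 = 72.

72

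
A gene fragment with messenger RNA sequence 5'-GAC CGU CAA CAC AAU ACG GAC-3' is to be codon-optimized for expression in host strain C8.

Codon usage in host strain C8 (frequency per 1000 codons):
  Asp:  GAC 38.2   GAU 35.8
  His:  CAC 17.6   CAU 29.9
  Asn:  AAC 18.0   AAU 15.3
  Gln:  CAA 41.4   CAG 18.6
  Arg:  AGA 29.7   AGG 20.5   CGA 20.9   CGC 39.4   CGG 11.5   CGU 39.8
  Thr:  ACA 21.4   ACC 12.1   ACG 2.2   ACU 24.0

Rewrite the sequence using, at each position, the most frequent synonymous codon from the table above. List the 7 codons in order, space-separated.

Codon 1 (Asp): best is GAC at 38.2.
Codon 2 (Arg): best is CGU at 39.8.
Codon 3 (Gln): best is CAA at 41.4.
Codon 4 (His): best is CAU at 29.9.
Codon 5 (Asn): best is AAC at 18.0.
Codon 6 (Thr): best is ACU at 24.0.
Codon 7 (Asp): best is GAC at 38.2.

GAC CGU CAA CAU AAC ACU GAC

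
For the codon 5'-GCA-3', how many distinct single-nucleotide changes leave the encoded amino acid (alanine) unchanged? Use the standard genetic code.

3

Position 1: none → 0 synonymous.
Position 2: none → 0 synonymous.
Position 3: GCU, GCC, GCG → 3 synonymous.
Total: 0 + 0 + 3 = 3.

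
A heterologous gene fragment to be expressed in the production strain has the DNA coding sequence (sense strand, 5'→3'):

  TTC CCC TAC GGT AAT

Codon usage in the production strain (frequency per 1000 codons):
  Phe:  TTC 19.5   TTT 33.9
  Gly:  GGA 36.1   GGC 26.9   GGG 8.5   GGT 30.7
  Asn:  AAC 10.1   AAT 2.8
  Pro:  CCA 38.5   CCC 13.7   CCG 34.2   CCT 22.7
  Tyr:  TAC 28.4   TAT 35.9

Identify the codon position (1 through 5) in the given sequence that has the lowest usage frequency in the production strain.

5

Codon 1 TTC (Phe): 19.5 per 1000.
Codon 2 CCC (Pro): 13.7 per 1000.
Codon 3 TAC (Tyr): 28.4 per 1000.
Codon 4 GGT (Gly): 30.7 per 1000.
Codon 5 AAT (Asn): 2.8 per 1000.
Lowest frequency is 2.8 at codon 5.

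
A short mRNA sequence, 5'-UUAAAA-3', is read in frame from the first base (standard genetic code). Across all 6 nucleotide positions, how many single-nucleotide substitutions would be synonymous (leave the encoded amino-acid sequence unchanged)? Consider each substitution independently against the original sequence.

Codon 1 (UUA, Leu): 2 synonymous substitutions.
Codon 2 (AAA, Lys): 1 synonymous substitution.
Total: 2 + 1 = 3.

3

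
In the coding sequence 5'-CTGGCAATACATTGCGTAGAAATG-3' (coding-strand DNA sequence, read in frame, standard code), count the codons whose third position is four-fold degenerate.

3

Codon 1 CTG (Leu): third position 4-fold.
Codon 2 GCA (Ala): third position 4-fold.
Codon 3 ATA (Ile): third position 3-fold.
Codon 4 CAT (His): third position 2-fold.
Codon 5 TGC (Cys): third position 2-fold.
Codon 6 GTA (Val): third position 4-fold.
Codon 7 GAA (Glu): third position 2-fold.
Codon 8 ATG (Met): third position 1-fold.
Four-fold degenerate third positions: 3.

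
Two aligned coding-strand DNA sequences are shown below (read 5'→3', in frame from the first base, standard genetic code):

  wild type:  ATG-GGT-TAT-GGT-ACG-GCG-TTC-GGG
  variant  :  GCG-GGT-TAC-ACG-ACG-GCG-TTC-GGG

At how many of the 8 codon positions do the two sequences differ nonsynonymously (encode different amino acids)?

2

Codon 1: ATG Met / GCG Ala — nonsynonymous.
Codon 2: GGT Gly / GGT Gly — identical.
Codon 3: TAT Tyr / TAC Tyr — synonymous.
Codon 4: GGT Gly / ACG Thr — nonsynonymous.
Codon 5: ACG Thr / ACG Thr — identical.
Codon 6: GCG Ala / GCG Ala — identical.
Codon 7: TTC Phe / TTC Phe — identical.
Codon 8: GGG Gly / GGG Gly — identical.
Nonsynonymous differences: 2.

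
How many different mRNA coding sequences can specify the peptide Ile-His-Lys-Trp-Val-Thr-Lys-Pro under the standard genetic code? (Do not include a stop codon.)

1536

Ile: 3 codons.
His: 2 codons.
Lys: 2 codons.
Trp: 1 codon.
Val: 4 codons.
Thr: 4 codons.
Lys: 2 codons.
Pro: 4 codons.
3 × 2 × 2 × 1 × 4 × 4 × 2 × 4 = 1536.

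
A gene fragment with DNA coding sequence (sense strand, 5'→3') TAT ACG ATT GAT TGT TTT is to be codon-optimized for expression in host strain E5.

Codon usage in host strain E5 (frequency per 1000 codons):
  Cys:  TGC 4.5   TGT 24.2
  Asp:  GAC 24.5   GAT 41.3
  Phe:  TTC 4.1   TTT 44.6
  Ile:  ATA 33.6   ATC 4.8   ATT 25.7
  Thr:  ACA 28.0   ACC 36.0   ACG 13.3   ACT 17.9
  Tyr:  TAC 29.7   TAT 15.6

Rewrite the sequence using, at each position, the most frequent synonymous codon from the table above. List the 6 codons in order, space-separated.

TAC ACC ATA GAT TGT TTT

Codon 1 (Tyr): best is TAC at 29.7.
Codon 2 (Thr): best is ACC at 36.0.
Codon 3 (Ile): best is ATA at 33.6.
Codon 4 (Asp): best is GAT at 41.3.
Codon 5 (Cys): best is TGT at 24.2.
Codon 6 (Phe): best is TTT at 44.6.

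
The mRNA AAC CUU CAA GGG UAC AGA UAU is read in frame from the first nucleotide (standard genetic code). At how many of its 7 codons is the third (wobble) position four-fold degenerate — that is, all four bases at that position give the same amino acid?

2

Codon 1 AAC (Asn): third position 2-fold.
Codon 2 CUU (Leu): third position 4-fold.
Codon 3 CAA (Gln): third position 2-fold.
Codon 4 GGG (Gly): third position 4-fold.
Codon 5 UAC (Tyr): third position 2-fold.
Codon 6 AGA (Arg): third position 2-fold.
Codon 7 UAU (Tyr): third position 2-fold.
Four-fold degenerate third positions: 2.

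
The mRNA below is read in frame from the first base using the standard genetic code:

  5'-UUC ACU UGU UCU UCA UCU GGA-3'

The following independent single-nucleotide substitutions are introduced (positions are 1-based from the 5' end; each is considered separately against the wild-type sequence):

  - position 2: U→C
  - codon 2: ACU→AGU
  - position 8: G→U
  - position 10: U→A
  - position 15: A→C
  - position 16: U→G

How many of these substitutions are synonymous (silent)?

Codon 1: UUC (Phe) → UCC (Ser) — missense.
Codon 2: ACU (Thr) → AGU (Ser) — missense.
Codon 3: UGU (Cys) → UUU (Phe) — missense.
Codon 4: UCU (Ser) → ACU (Thr) — missense.
Codon 5: UCA (Ser) → UCC (Ser) — synonymous.
Codon 6: UCU (Ser) → GCU (Ala) — missense.
Synonymous: 1 of 6.

1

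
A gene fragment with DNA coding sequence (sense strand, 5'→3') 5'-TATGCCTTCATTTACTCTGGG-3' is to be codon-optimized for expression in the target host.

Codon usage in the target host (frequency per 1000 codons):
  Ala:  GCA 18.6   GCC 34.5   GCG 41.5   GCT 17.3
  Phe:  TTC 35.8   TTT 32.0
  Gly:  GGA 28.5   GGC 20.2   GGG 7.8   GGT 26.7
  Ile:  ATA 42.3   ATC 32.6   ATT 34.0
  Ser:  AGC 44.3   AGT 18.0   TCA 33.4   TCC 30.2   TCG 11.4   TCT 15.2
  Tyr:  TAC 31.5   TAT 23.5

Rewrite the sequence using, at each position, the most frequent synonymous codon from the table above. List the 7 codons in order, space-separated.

Codon 1 (Tyr): best is TAC at 31.5.
Codon 2 (Ala): best is GCG at 41.5.
Codon 3 (Phe): best is TTC at 35.8.
Codon 4 (Ile): best is ATA at 42.3.
Codon 5 (Tyr): best is TAC at 31.5.
Codon 6 (Ser): best is AGC at 44.3.
Codon 7 (Gly): best is GGA at 28.5.

TAC GCG TTC ATA TAC AGC GGA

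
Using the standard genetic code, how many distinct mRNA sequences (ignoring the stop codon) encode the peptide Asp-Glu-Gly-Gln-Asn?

64

Asp: 2 codons.
Glu: 2 codons.
Gly: 4 codons.
Gln: 2 codons.
Asn: 2 codons.
2 × 2 × 4 × 2 × 2 = 64.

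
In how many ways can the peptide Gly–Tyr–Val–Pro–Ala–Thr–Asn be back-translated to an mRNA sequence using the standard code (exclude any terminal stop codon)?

4096

Gly: 4 codons.
Tyr: 2 codons.
Val: 4 codons.
Pro: 4 codons.
Ala: 4 codons.
Thr: 4 codons.
Asn: 2 codons.
4 × 2 × 4 × 4 × 4 × 4 × 2 = 4096.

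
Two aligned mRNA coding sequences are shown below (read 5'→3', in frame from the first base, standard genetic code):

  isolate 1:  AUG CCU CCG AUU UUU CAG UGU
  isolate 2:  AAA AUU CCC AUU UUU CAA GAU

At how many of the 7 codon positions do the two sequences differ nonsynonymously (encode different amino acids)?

3

Codon 1: AUG Met / AAA Lys — nonsynonymous.
Codon 2: CCU Pro / AUU Ile — nonsynonymous.
Codon 3: CCG Pro / CCC Pro — synonymous.
Codon 4: AUU Ile / AUU Ile — identical.
Codon 5: UUU Phe / UUU Phe — identical.
Codon 6: CAG Gln / CAA Gln — synonymous.
Codon 7: UGU Cys / GAU Asp — nonsynonymous.
Nonsynonymous differences: 3.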